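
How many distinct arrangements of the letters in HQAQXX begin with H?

30

Fix H in the first position and arrange the remaining 5 letters.
Those 5 letters have Q appearing twice and X appearing twice, giving (5)!/(2!·2!) = 30.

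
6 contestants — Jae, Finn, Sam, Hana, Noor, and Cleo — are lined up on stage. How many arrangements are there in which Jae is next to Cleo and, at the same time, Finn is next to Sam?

96

Treat {Jae,Cleo} as one block (2 orders) and {Finn,Sam} as another (2 orders).
That leaves 4 units to arrange: 2 × 2 × 4! = 4 × 24 = 96.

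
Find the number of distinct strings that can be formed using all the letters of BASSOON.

BASSOON has 7 letters with O appearing twice and S appearing twice.
The number of distinct arrangements is 7!/(2!·2!) = 5040/4 = 1260.

1260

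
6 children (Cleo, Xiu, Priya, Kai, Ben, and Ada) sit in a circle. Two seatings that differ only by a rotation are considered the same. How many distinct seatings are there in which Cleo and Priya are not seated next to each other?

72

Without the restriction there are (5)! = 120 seatings.
Those with Cleo next to Priya: fuse the pair into one unit and seat 5 units around a circle — 2·(4)! = 48.
Subtracting, 120 − 48 = 72.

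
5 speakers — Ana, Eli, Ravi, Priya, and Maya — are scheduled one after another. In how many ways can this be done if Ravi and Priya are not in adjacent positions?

72

There are 5! = 120 arrangements in all. If Ravi and Priya are adjacent, merging them into one block gives 2·(4)! = 48 arrangements.
So 120 − 48 = 72 arrangements keep them apart.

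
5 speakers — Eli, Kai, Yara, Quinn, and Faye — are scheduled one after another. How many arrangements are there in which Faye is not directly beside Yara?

72

There are 5! = 120 arrangements in all. If Faye and Yara are adjacent, merging them into one block gives 2·(4)! = 48 arrangements.
So 120 − 48 = 72 arrangements keep them apart.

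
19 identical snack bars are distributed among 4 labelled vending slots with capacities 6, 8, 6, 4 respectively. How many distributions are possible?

Ignoring the caps, the number of non-negative solutions to x_1+…+x_4 = 19 is C(22,3) = 1540.
Subtract solutions that violate a single cap (substitute x_i' = x_i − (cap_i+1)): x_1 ≥ 7 gives C(15,3) = 455; x_2 ≥ 9 gives C(13,3) = 286; x_3 ≥ 7 gives C(15,3) = 455; x_4 ≥ 5 gives C(17,3) = 680. Together 1876.
Add back pairs where two caps are both exceeded: 20 + 56 + 120 + 20 + 56 + 120 = 392.
Subtract triples: 0 + 0 + 1 + 0 = 1.
By inclusion–exclusion the count is 1540 − 1876 + 392 − 1 = 55.

55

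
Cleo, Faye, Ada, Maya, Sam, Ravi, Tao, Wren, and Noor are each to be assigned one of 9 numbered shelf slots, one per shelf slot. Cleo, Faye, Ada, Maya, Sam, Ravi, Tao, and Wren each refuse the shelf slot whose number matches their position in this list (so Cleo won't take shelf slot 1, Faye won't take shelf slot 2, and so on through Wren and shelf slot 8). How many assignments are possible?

148329

Let Aᵢ (for 1 ≤ i ≤ 8) be the placements that put person i in their forbidden shelf slot. Any j of these fix j positions, leaving (9−j)! ways to fill the rest, and there are C(8,j) ways to pick which j.
By inclusion–exclusion, the number of valid placements is Σ_{j=0}^{8} (−1)^j C(8,j)·(9−j)!.
Computing: 362880 − 322560 + 141120 − 40320 + 8400 − 1344 + 168 − 16 + 1 = 148329.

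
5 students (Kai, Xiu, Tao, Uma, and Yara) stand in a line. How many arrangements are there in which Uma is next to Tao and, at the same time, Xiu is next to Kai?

24

Treat {Uma,Tao} as one block (2 orders) and {Xiu,Kai} as another (2 orders).
That leaves 3 units to arrange: 2 × 2 × 3! = 4 × 6 = 24.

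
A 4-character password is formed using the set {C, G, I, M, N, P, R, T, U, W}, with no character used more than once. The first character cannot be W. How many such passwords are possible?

4536

The first character has 10−1 = 9 choices (anything except W).
The remaining 3 characters are filled from the other 9 symbols without repetition: 9 × 8 × 7 = 504.
Total: 9 × 504 = 4536.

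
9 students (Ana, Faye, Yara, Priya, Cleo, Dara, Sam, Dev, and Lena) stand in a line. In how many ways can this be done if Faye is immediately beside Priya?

80640

Treat {Faye, Priya} as a single unit. There are 8 units to order, and the pair itself can be ordered 2 ways.
So the count is 2·(8)! = 80640.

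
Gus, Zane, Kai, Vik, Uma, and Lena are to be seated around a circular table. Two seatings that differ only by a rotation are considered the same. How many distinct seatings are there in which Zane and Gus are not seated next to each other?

Without the restriction there are (5)! = 120 seatings.
Those with Zane next to Gus: fuse the pair into one unit and seat 5 units around a circle — 2·(4)! = 48.
Subtracting, 120 − 48 = 72.

72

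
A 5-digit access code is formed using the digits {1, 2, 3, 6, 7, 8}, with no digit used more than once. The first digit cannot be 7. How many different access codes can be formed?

The first digit has 6−1 = 5 choices (anything except 7).
The remaining 4 digits are filled from the other 5 symbols without repetition: 5 × 4 × 3 × 2 = 120.
Total: 5 × 120 = 600.

600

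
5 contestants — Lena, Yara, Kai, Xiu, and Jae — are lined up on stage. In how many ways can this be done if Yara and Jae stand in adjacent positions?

Place the 3 others and the Yara-Jae pair as 4 objects in a line; the pair has 2 internal arrangements.
So the count is 2·(4)! = 48.

48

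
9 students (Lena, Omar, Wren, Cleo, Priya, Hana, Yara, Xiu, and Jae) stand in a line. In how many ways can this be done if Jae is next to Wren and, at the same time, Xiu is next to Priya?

20160

Treat {Jae,Wren} as one block (2 orders) and {Xiu,Priya} as another (2 orders).
That leaves 7 units to arrange: 2 × 2 × 7! = 4 × 5040 = 20160.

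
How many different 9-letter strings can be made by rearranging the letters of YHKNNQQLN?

The 9 letters of YHKNNQQLN have repeats: N appearing 3 times and Q appearing twice.
The number of distinct arrangements is 9!/(3!·2!) = 362880/12 = 30240.

30240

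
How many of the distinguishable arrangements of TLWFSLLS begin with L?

Fix L in the first position and arrange the remaining 7 letters.
Those 7 letters have L appearing twice and S appearing twice, giving (7)!/(2!·2!) = 1260.

1260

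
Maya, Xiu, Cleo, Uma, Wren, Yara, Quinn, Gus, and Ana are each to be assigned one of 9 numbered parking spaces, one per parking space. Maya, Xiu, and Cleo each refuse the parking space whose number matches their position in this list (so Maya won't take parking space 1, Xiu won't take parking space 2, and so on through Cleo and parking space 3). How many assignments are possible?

Let Aᵢ (for i ∈ {1, 2, 3}) be the placements that put person i in their forbidden parking space. Any j of these fix j positions, leaving (9−j)! ways to fill the rest, and there are C(3,j) ways to pick which j.
By inclusion–exclusion, the number of valid placements is Σ_{j=0}^{3} (−1)^j C(3,j)·(9−j)!.
Computing: 362880 − 120960 + 15120 − 720 = 256320.

256320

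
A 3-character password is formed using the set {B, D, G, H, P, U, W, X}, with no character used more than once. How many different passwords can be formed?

With no repetition, fill the 3 characters in order: 8 choices, then 7, down to 6.
8 × 7 × 6 = 336.

336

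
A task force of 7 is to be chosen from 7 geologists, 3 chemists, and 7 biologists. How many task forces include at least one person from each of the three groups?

15778

Total 7-person selections from all 17: C(17,7) = 19448.
Subtract selections that omit an entire group: no geologists → C(10,7) = 120; no chemists → C(14,7) = 3432; no biologists → C(10,7) = 120.
Add back selections omitting two groups (i.e. drawn from a single group): C(7,7) + C(3,7) + C(7,7) = 2.
By inclusion–exclusion: 19448 − 3672 + 2 = 15778.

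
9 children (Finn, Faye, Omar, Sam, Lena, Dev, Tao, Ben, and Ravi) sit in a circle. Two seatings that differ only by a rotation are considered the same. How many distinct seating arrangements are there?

Seat Finn anywhere (absorbing the rotational symmetry), then permute the other 8: (8)! = 40320.

40320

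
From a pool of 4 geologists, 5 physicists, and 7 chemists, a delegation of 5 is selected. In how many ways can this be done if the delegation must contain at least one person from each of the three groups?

3010

Total 5-person selections from all 16: C(16,5) = 4368.
Subtract selections that omit an entire group: no geologists → C(12,5) = 792; no physicists → C(11,5) = 462; no chemists → C(9,5) = 126.
Add back selections omitting two groups (i.e. drawn from a single group): C(4,5) + C(5,5) + C(7,5) = 22.
By inclusion–exclusion: 4368 − 1380 + 22 = 3010.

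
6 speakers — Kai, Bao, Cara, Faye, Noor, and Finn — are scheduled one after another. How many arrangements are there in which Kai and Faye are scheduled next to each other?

240

Treat {Kai, Faye} as a single unit. There are 5 units to order, and the pair itself can be ordered 2 ways.
So the count is 2·(5)! = 240.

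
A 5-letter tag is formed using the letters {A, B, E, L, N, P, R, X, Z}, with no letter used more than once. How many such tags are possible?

15120

This is a permutation of 5 out of 9: P(9,5) = 9!/4!.
That product is 9 × 8 × 7 × 6 × 5 = 15120.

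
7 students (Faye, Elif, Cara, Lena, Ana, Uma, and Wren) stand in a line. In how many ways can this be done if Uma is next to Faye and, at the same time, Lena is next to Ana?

Treat {Uma,Faye} as one block (2 orders) and {Lena,Ana} as another (2 orders).
That leaves 5 units to arrange: 2 × 2 × 5! = 4 × 120 = 480.

480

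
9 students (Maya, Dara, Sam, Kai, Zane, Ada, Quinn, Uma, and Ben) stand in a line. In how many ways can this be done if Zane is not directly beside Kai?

Of the 9! = 362880 arrangements, those with Zane and Kai adjacent number 2 × 8! = 80640 (treat the pair as a block with 2 internal orders).
Complementary counting: 362880 − 80640 = 282240.

282240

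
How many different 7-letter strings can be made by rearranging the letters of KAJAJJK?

210

The 7 letters of KAJAJJK have repeats: A appearing twice, J appearing 3 times, and K appearing twice.
The number of distinct arrangements is 7!/(3!·2!·2!) = 5040/24 = 210.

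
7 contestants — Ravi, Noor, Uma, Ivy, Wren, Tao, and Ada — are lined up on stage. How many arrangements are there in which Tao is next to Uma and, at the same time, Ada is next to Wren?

Treat {Tao,Uma} as one block (2 orders) and {Ada,Wren} as another (2 orders).
That leaves 5 units to arrange: 2 × 2 × 5! = 4 × 120 = 480.

480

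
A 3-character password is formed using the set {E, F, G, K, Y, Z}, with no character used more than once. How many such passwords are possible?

120

This is a permutation of 3 out of 6: P(6,3) = 6!/3!.
That product is 6 × 5 × 4 = 120.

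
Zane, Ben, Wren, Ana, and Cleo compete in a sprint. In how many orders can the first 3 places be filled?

There are 5 choices for 1st place, 4 for 2nd, and 3 for 3rd.
That gives 5 × 4 × 3 = 60.

60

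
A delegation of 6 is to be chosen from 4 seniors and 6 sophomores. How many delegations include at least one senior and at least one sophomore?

209

Total 6-person selections from all 10: C(10,6) = 210.
Selections missing a whole group: no seniors → C(6,6) = 1; no sophomores → C(4,6) = 0.
Both groups omitted at once is impossible, so 210 − 1 = 209.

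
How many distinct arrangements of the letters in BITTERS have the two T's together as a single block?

720

Treat the 2 copies of T as a single block. The multiset to arrange is then {TT, B, E, I, R, S}, 6 items in all.
All 6 items are distinct, so there are (6)! = 720 arrangements.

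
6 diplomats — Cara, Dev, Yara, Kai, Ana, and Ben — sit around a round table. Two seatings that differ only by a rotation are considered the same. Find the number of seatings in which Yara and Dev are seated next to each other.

Glue Yara and Dev into a block (2 internal orders). Seating 5 units around a circle gives (4)! arrangements.
So 2 × (4)! = 2 × 24 = 48.

48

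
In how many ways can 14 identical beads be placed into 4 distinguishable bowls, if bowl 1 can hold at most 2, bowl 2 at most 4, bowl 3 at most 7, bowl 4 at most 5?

31

By stars and bars, unrestricted non-negative solutions to x_1+…+x_4 = 14 number C(14+3,3) = 680.
Subtract solutions that violate a single cap (substitute x_i' = x_i − (cap_i+1)): x_1 ≥ 3 gives C(14,3) = 364; x_2 ≥ 5 gives C(12,3) = 220; x_3 ≥ 8 gives C(9,3) = 84; x_4 ≥ 6 gives C(11,3) = 165. Together 833.
Add back pairs where two caps are both exceeded: 84 + 20 + 56 + 4 + 20 + 1 = 185.
Subtract triples: 0 + 1 + 0 + 0 = 1.
By inclusion–exclusion the count is 680 − 833 + 185 − 1 = 31.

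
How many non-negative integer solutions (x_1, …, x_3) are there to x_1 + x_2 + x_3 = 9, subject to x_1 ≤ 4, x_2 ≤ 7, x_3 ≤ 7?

34

By stars and bars, unrestricted non-negative solutions to x_1+…+x_3 = 9 number C(9+2,2) = 55.
Subtract solutions that violate a single cap (substitute x_i' = x_i − (cap_i+1)): x_1 ≥ 5 gives C(6,2) = 15; x_2 ≥ 8 gives C(3,2) = 3; x_3 ≥ 8 gives C(3,2) = 3. Together 21.
No two caps can be exceeded simultaneously, so the pair terms are all 0.
By inclusion–exclusion the count is 55 − 21 + 0 = 34.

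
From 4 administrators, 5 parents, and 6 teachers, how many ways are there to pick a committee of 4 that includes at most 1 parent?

Split by how many parents are chosen (0 through 1).
Sum: C(5,0)·C(10,4) + C(5,1)·C(10,3) = 210 + 600 = 810.

810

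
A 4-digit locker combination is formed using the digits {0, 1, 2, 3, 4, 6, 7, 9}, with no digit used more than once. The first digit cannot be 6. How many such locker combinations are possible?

The first digit has 8−1 = 7 choices (anything except 6).
The remaining 3 digits are filled from the other 7 symbols without repetition: 7 × 6 × 5 = 210.
Total: 7 × 210 = 1470.

1470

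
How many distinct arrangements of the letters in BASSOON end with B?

180

With the last slot taken by B, it remains to arrange the other 6 letters (ASSOON).
Those 6 letters have O appearing twice and S appearing twice, giving (6)!/(2!·2!) = 180.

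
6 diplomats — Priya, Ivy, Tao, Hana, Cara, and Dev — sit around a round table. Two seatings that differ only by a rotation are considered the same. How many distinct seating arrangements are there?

Seat Priya anywhere (absorbing the rotational symmetry), then permute the other 5: (5)! = 120.

120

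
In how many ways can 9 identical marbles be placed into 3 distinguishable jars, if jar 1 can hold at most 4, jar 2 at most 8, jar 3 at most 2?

By stars and bars, unrestricted non-negative solutions to x_1+…+x_3 = 9 number C(9+2,2) = 55.
Subtract solutions that violate a single cap (substitute x_i' = x_i − (cap_i+1)): x_1 ≥ 5 gives C(6,2) = 15; x_2 ≥ 9 gives C(2,2) = 1; x_3 ≥ 3 gives C(8,2) = 28. Together 44.
Add back pairs where two caps are both exceeded: 0 + 3 + 0 = 3.
By inclusion–exclusion the count is 55 − 44 + 3 = 14.

14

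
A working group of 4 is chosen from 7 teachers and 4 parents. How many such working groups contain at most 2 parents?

301

Split by how many parents are chosen (0 through 2).
Sum: C(4,0)·C(7,4) + C(4,1)·C(7,3) + C(4,2)·C(7,2) = 35 + 140 + 126 = 301.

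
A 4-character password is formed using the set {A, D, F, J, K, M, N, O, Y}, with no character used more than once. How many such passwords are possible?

Choose and order 4 of the 9 symbols: the first character has 9 options, the next 8, then 7, 6.
That product is 9 × 8 × 7 × 6 = 3024.

3024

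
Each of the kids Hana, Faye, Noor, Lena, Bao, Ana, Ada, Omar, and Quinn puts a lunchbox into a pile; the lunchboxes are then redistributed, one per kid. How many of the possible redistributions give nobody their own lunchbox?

133496

Let Aᵢ be the assignments in which kid i gets their own lunchbox. We want the size of the complement of A₁∪…∪A_9.
By inclusion–exclusion this is Σ_{j=0}^{9} (−1)^j C(9,j)·(9−j)!.
Computing: 362880 − 362880 + 181440 − 60480 + 15120 − 3024 + 504 − 72 + 9 − 1 = 133496.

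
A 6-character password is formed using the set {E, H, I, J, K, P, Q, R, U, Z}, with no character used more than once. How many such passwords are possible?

Choose and order 6 of the 10 symbols: the first character has 10 options, the next 9, and so on down to 5.
10 × 9 × 8 × 7 × 6 × 5 = 151200.

151200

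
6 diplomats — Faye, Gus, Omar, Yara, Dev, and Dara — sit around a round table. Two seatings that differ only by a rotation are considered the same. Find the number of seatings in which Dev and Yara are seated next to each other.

48

Treat {Dev, Yara} as one unit (2 internal orders) and seat the resulting 5 units around the table: (4)! circular arrangements.
So 2 × (4)! = 2 × 24 = 48.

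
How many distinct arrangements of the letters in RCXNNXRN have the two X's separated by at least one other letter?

Total arrangements of RCXNNXRN: 8!/(3!·2!·2!) = 1680.
If the two X's are adjacent, glue them into one block, leaving 7 items to arrange: (7)!/(3!·2!) = 420 ways.
Hence 1680 − 420 = 1260.

1260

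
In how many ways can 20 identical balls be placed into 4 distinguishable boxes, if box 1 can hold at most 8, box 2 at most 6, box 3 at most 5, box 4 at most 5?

35

By stars and bars, unrestricted non-negative solutions to x_1+…+x_4 = 20 number C(20+3,3) = 1771.
Subtract solutions that violate a single cap (substitute x_i' = x_i − (cap_i+1)): x_1 ≥ 9 gives C(14,3) = 364; x_2 ≥ 7 gives C(16,3) = 560; x_3 ≥ 6 gives C(17,3) = 680; x_4 ≥ 6 gives C(17,3) = 680. Together 2284.
Add back pairs where two caps are both exceeded: 35 + 56 + 56 + 120 + 120 + 165 = 552.
Subtract triples: 0 + 0 + 0 + 4 = 4.
By inclusion–exclusion the count is 1771 − 2284 + 552 − 4 = 35.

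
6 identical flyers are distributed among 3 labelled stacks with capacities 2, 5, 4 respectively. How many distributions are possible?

14

By stars and bars, unrestricted non-negative solutions to x_1+…+x_3 = 6 number C(6+2,2) = 28.
Subtract solutions that violate a single cap (substitute x_i' = x_i − (cap_i+1)): x_1 ≥ 3 gives C(5,2) = 10; x_2 ≥ 6 gives C(2,2) = 1; x_3 ≥ 5 gives C(3,2) = 3. Together 14.
No two caps can be exceeded simultaneously, so the pair terms are all 0.
By inclusion–exclusion the count is 28 − 14 + 0 = 14.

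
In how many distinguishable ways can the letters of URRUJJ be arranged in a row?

90

URRUJJ has 6 letters with J appearing twice, R appearing twice, and U appearing twice.
The number of distinct arrangements is 6!/(2!·2!·2!) = 720/8 = 90.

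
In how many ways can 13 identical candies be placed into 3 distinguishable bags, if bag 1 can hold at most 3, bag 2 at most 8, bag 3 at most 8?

By stars and bars, unrestricted non-negative solutions to x_1+…+x_3 = 13 number C(13+2,2) = 105.
Subtract solutions that violate a single cap (substitute x_i' = x_i − (cap_i+1)): x_1 ≥ 4 gives C(11,2) = 55; x_2 ≥ 9 gives C(6,2) = 15; x_3 ≥ 9 gives C(6,2) = 15. Together 85.
Add back pairs where two caps are both exceeded: 1 + 1 + 0 = 2.
By inclusion–exclusion the count is 105 − 85 + 2 = 22.

22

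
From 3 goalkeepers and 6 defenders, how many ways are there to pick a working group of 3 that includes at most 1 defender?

19

Split by how many defenders are chosen (0 through 1).
Sum: C(6,0)·C(3,3) + C(6,1)·C(3,2) = 1 + 18 = 19.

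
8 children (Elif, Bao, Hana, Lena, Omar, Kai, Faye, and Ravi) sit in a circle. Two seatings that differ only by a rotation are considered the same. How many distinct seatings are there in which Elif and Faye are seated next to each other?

1440

Glue Elif and Faye into a block (2 internal orders). Seating 7 units around a circle gives (6)! arrangements.
So 2 × (6)! = 2 × 720 = 1440.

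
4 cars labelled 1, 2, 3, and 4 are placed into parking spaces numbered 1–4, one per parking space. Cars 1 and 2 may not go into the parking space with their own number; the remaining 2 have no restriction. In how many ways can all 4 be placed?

Let Aᵢ (for i ∈ {1, 2}) be the placements that put car i in its forbidden parking space. Any j of these fix j positions, leaving (4−j)! ways to fill the rest, and there are C(2,j) ways to pick which j.
By inclusion–exclusion, the number of valid placements is Σ_{j=0}^{2} (−1)^j C(2,j)·(4−j)!.
Computing: 24 − 12 + 2 = 14.

14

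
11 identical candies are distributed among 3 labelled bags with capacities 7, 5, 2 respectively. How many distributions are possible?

9

Ignoring the caps, the number of non-negative solutions to x_1+…+x_3 = 11 is C(13,2) = 78.
Subtract solutions that violate a single cap (substitute x_i' = x_i − (cap_i+1)): x_1 ≥ 8 gives C(5,2) = 10; x_2 ≥ 6 gives C(7,2) = 21; x_3 ≥ 3 gives C(10,2) = 45. Together 76.
Add back pairs where two caps are both exceeded: 0 + 1 + 6 = 7.
By inclusion–exclusion the count is 78 − 76 + 7 = 9.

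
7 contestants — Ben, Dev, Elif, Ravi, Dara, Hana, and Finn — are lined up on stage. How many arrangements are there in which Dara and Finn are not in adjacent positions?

3600

There are 7! = 5040 arrangements in all. If Dara and Finn are adjacent, merging them into one block gives 2·(6)! = 1440 arrangements.
So 5040 − 1440 = 3600 arrangements keep them apart.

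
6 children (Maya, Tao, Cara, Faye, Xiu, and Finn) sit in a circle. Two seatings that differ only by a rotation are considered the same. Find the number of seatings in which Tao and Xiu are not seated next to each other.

72

Without the restriction there are (5)! = 120 seatings.
Those with Tao next to Xiu: fuse the pair into one unit and seat 5 units around a circle — 2·(4)! = 48.
Subtracting, 120 − 48 = 72.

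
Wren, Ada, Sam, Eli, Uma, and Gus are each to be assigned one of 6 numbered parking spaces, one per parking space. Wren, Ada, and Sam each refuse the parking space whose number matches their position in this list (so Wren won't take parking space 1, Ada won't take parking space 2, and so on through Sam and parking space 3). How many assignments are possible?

426

Let Aᵢ (for i ∈ {1, 2, 3}) be the placements that put person i in their forbidden parking space. Any j of these fix j positions, leaving (6−j)! ways to fill the rest, and there are C(3,j) ways to pick which j.
By inclusion–exclusion, the number of valid placements is Σ_{j=0}^{3} (−1)^j C(3,j)·(6−j)!.
Computing: 720 − 360 + 72 − 6 = 426.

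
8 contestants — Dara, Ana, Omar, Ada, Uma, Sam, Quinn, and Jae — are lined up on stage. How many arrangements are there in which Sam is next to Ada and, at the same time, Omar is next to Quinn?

Treat {Sam,Ada} as one block (2 orders) and {Omar,Quinn} as another (2 orders).
That leaves 6 units to arrange: 2 × 2 × 6! = 4 × 720 = 2880.

2880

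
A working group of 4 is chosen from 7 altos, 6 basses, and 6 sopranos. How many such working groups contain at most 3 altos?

Split by how many altos are chosen (0 through 3).
Sum: C(7,0)·C(12,4) + C(7,1)·C(12,3) + C(7,2)·C(12,2) + C(7,3)·C(12,1) = 495 + 1540 + 1386 + 420 = 3841.

3841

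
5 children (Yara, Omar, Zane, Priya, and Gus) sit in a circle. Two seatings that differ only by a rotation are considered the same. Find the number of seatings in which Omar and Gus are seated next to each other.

12

Glue Omar and Gus into a block (2 internal orders). Seating 4 units around a circle gives (3)! arrangements.
So 2 × (3)! = 2 × 6 = 12.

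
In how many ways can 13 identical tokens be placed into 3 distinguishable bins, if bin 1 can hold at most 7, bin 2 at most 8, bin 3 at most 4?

25

Without the upper bounds there are C(15,2) = 105 ways to split 13 among 3 bins.
Subtract solutions that violate a single cap (substitute x_i' = x_i − (cap_i+1)): x_1 ≥ 8 gives C(7,2) = 21; x_2 ≥ 9 gives C(6,2) = 15; x_3 ≥ 5 gives C(10,2) = 45. Together 81.
Add back pairs where two caps are both exceeded: 0 + 1 + 0 = 1.
By inclusion–exclusion the count is 105 − 81 + 1 = 25.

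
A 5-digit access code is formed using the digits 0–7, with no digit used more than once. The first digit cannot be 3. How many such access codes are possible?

5880

The first digit has 8−1 = 7 choices (anything except 3).
The remaining 4 digits are filled from the other 7 symbols without repetition: 7 × 6 × 5 × 4 = 840.
Total: 7 × 840 = 5880.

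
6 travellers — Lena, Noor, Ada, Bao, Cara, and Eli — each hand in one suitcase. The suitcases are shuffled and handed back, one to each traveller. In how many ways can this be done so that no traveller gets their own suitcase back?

Let Aᵢ be the assignments in which traveller i gets their own suitcase. We want the size of the complement of A₁∪…∪A_6.
By inclusion–exclusion this is Σ_{j=0}^{6} (−1)^j C(6,j)·(6−j)!.
Computing: 720 − 720 + 360 − 120 + 30 − 6 + 1 = 265.

265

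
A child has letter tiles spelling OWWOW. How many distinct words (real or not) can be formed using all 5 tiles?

Letter multiplicities in OWWOW: O×2, W×3.
Dividing 5! = 120 by 3!·2! = 12 for the repeated letters gives 10.

10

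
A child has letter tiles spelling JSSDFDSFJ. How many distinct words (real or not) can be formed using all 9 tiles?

7560

JSSDFDSFJ has 9 letters with D appearing twice, F appearing twice, J appearing twice, and S appearing 3 times.
The number of distinct arrangements is 9!/(3!·2!·2!·2!) = 362880/48 = 7560.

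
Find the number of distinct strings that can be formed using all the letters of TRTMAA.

180

Letter multiplicities in TRTMAA: A×2, M×1, R×1, T×2.
The number of distinct arrangements is 6!/(2!·2!) = 720/4 = 180.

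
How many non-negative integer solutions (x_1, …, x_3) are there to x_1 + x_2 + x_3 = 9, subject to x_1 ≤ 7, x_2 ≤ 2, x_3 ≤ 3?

By stars and bars, unrestricted non-negative solutions to x_1+…+x_3 = 9 number C(9+2,2) = 55.
Subtract solutions that violate a single cap (substitute x_i' = x_i − (cap_i+1)): x_1 ≥ 8 gives C(3,2) = 3; x_2 ≥ 3 gives C(8,2) = 28; x_3 ≥ 4 gives C(7,2) = 21. Together 52.
Add back pairs where two caps are both exceeded: 0 + 0 + 6 = 6.
By inclusion–exclusion the count is 55 − 52 + 6 = 9.

9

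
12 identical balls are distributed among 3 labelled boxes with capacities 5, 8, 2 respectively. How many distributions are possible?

9

By stars and bars, unrestricted non-negative solutions to x_1+…+x_3 = 12 number C(12+2,2) = 91.
Subtract solutions that violate a single cap (substitute x_i' = x_i − (cap_i+1)): x_1 ≥ 6 gives C(8,2) = 28; x_2 ≥ 9 gives C(5,2) = 10; x_3 ≥ 3 gives C(11,2) = 55. Together 93.
Add back pairs where two caps are both exceeded: 0 + 10 + 1 = 11.
By inclusion–exclusion the count is 91 − 93 + 11 = 9.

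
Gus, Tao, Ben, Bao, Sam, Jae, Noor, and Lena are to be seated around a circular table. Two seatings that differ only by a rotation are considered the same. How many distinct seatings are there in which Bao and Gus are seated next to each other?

1440

Treat {Bao, Gus} as one unit (2 internal orders) and seat the resulting 7 units around the table: (6)! circular arrangements.
So 2 × (6)! = 2 × 720 = 1440.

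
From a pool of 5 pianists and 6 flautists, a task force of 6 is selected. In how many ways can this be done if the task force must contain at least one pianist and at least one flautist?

461

With no constraint there are C(11,6) = 462 possible selections.
Subtract selections that omit an entire group: no pianists → C(6,6) = 1; no flautists → C(5,6) = 0.
Both groups omitted at once is impossible, so 462 − 1 = 461.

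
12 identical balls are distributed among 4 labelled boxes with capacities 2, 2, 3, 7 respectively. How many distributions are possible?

10

Ignoring the caps, the number of non-negative solutions to x_1+…+x_4 = 12 is C(15,3) = 455.
Subtract solutions that violate a single cap (substitute x_i' = x_i − (cap_i+1)): x_1 ≥ 3 gives C(12,3) = 220; x_2 ≥ 3 gives C(12,3) = 220; x_3 ≥ 4 gives C(11,3) = 165; x_4 ≥ 8 gives C(7,3) = 35. Together 640.
Add back pairs where two caps are both exceeded: 84 + 56 + 4 + 56 + 4 + 1 = 205.
Subtract triples: 10 + 0 + 0 + 0 = 10.
By inclusion–exclusion the count is 455 − 640 + 205 − 10 = 10.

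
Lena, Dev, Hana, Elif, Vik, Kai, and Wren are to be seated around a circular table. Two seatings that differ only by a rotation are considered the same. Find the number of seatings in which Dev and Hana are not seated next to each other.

480

All circular seatings of 7 people number (6)! = 720.
Those with Dev next to Hana: fuse the pair into one unit and seat 6 units around a circle — 2·(5)! = 240.
Subtracting, 720 − 240 = 480.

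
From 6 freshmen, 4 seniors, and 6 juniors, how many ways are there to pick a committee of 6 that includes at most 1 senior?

Split by how many seniors are chosen (0 through 1).
Sum: C(4,0)·C(12,6) + C(4,1)·C(12,5) = 924 + 3168 = 4092.

4092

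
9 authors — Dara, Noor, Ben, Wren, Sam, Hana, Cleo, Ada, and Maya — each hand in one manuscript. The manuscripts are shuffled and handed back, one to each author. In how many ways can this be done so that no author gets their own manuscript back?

133496

Count assignments avoiding every fixed point. For any j of the 9 authors fixed to their own manuscript, the other 9−j can be arranged in (9−j)! ways.
By inclusion–exclusion this is Σ_{j=0}^{9} (−1)^j C(9,j)·(9−j)!.
Computing: 362880 − 362880 + 181440 − 60480 + 15120 − 3024 + 504 − 72 + 9 − 1 = 133496.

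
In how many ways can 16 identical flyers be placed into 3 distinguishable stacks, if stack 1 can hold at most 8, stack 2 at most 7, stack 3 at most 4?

By stars and bars, unrestricted non-negative solutions to x_1+…+x_3 = 16 number C(16+2,2) = 153.
Subtract solutions that violate a single cap (substitute x_i' = x_i − (cap_i+1)): x_1 ≥ 9 gives C(9,2) = 36; x_2 ≥ 8 gives C(10,2) = 45; x_3 ≥ 5 gives C(13,2) = 78. Together 159.
Add back pairs where two caps are both exceeded: 0 + 6 + 10 = 16.
By inclusion–exclusion the count is 153 − 159 + 16 = 10.

10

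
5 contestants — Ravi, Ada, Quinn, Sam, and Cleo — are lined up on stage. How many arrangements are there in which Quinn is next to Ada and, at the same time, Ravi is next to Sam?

24

Treat {Quinn,Ada} as one block (2 orders) and {Ravi,Sam} as another (2 orders).
That leaves 3 units to arrange: 2 × 2 × 3! = 4 × 6 = 24.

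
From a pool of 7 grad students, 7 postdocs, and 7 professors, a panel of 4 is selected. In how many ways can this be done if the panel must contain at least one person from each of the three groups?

Total 4-person selections from all 21: C(21,4) = 5985.
Selections missing a whole group: no grad students → C(14,4) = 1001; no postdocs → C(14,4) = 1001; no professors → C(14,4) = 1001.
Add back selections omitting two groups (i.e. drawn from a single group): C(7,4) + C(7,4) + C(7,4) = 105.
By inclusion–exclusion: 5985 − 3003 + 105 = 3087.

3087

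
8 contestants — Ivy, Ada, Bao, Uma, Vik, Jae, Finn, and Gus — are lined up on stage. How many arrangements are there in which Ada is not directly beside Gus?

30240

There are 8! = 40320 arrangements in all. If Ada and Gus are adjacent, merging them into one block gives 2·(7)! = 10080 arrangements.
Complementary counting: 40320 − 10080 = 30240.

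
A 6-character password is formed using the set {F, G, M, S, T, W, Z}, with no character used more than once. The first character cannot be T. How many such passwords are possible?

The first character has 7−1 = 6 choices (anything except T).
The remaining 5 characters are filled from the other 6 symbols without repetition: 6 × 5 × 4 × 3 × 2 = 720.
Total: 6 × 720 = 4320.

4320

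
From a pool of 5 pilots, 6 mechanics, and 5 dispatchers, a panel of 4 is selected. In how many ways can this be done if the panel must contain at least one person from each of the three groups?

975

Total 4-person selections from all 16: C(16,4) = 1820.
Selections missing a whole group: no pilots → C(11,4) = 330; no mechanics → C(10,4) = 210; no dispatchers → C(11,4) = 330.
Add back selections omitting two groups (i.e. drawn from a single group): C(5,4) + C(6,4) + C(5,4) = 25.
By inclusion–exclusion: 1820 − 870 + 25 = 975.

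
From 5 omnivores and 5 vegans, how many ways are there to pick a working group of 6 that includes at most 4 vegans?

Split by how many vegans are chosen (0 through 4).
Sum: C(5,0)·C(5,6) + C(5,1)·C(5,5) + C(5,2)·C(5,4) + C(5,3)·C(5,3) + C(5,4)·C(5,2) = 0 + 5 + 50 + 100 + 50 = 205.

205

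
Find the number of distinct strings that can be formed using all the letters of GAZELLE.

GAZELLE has 7 letters with E appearing twice and L appearing twice.
The number of distinct arrangements is 7!/(2!·2!) = 5040/4 = 1260.

1260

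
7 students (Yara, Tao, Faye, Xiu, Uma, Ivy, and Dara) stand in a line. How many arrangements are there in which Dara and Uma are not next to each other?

3600

There are 7! = 5040 arrangements in all. If Dara and Uma are adjacent, merging them into one block gives 2·(6)! = 1440 arrangements.
So 5040 − 1440 = 3600 arrangements keep them apart.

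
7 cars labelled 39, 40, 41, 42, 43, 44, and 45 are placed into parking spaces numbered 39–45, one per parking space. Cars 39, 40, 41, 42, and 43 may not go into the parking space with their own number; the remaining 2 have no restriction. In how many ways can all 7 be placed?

Let Aᵢ (for 39 ≤ i ≤ 43) be the placements that put car i in its forbidden parking space. Any j of these fix j positions, leaving (7−j)! ways to fill the rest, and there are C(5,j) ways to pick which j.
By inclusion–exclusion, the number of valid placements is Σ_{j=0}^{5} (−1)^j C(5,j)·(7−j)!.
Computing: 5040 − 3600 + 1200 − 240 + 30 − 2 = 2428.

2428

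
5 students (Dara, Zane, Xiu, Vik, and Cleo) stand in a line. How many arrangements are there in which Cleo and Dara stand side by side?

48

Place the 3 others and the Cleo-Dara pair as 4 objects in a line; the pair has 2 internal arrangements.
That gives 2 × 4! = 2 × 24 = 48.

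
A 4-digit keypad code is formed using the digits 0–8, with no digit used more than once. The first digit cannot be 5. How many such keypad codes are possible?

The first digit has 9−1 = 8 choices (anything except 5).
The remaining 3 digits are filled from the other 8 symbols without repetition: 8 × 7 × 6 = 336.
Total: 8 × 336 = 2688.

2688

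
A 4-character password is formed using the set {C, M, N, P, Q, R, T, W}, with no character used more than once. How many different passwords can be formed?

Choose and order 4 of the 8 symbols: the first character has 8 options, the next 7, then 6, 5.
8 × 7 × 6 × 5 = 1680.

1680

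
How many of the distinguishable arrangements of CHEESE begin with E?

60

With the first slot taken by E, it remains to arrange the other 5 letters (CHESE).
Those 5 letters have E appearing twice, giving (5)!/(2!) = 60.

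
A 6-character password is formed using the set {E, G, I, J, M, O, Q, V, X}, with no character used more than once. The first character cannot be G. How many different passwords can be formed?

The first character has 9−1 = 8 choices (anything except G).
The remaining 5 characters are filled from the other 8 symbols without repetition: 8 × 7 × 6 × 5 × 4 = 6720.
Total: 8 × 6720 = 53760.

53760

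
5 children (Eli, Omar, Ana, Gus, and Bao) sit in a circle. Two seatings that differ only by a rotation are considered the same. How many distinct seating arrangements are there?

24

Fix one person's seat to break rotational symmetry; the remaining 4 people can be arranged in (4)! = 24 ways.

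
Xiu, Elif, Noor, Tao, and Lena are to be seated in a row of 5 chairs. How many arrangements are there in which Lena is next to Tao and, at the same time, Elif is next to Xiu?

Treat {Lena,Tao} as one block (2 orders) and {Elif,Xiu} as another (2 orders).
That leaves 3 units to arrange: 2 × 2 × 3! = 4 × 6 = 24.

24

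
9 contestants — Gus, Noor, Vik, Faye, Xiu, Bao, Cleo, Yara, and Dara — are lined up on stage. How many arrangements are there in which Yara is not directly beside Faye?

Of the 9! = 362880 arrangements, those with Yara and Faye adjacent number 2 × 8! = 80640 (treat the pair as a block with 2 internal orders).
So 362880 − 80640 = 282240 arrangements keep them apart.

282240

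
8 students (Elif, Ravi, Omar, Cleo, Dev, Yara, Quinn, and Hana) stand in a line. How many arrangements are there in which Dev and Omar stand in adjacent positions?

10080

Place the 6 others and the Dev-Omar pair as 7 objects in a line; the pair has 2 internal arrangements.
That gives 2 × 7! = 2 × 5040 = 10080.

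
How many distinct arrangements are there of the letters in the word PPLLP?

10

The 5 letters of PPLLP have repeats: L appearing twice and P appearing 3 times.
Dividing 5! = 120 by 3!·2! = 12 for the repeated letters gives 10.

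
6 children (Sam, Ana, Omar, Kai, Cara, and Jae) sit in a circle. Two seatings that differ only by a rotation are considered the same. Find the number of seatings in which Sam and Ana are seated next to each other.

48

Glue Sam and Ana into a block (2 internal orders). Seating 5 units around a circle gives (4)! arrangements.
So 2 × (4)! = 2 × 24 = 48.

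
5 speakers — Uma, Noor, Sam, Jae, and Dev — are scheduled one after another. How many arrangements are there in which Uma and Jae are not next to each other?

Of the 5! = 120 arrangements, those with Uma and Jae adjacent number 2 × 4! = 48 (treat the pair as a block with 2 internal orders).
Complementary counting: 120 − 48 = 72.

72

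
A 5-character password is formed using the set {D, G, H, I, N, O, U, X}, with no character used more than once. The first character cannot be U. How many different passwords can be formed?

5880

The first character has 8−1 = 7 choices (anything except U).
The remaining 4 characters are filled from the other 7 symbols without repetition: 7 × 6 × 5 × 4 = 840.
Total: 7 × 840 = 5880.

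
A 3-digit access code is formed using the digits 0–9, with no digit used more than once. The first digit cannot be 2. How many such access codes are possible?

648

The first digit has 10−1 = 9 choices (anything except 2).
The remaining 2 digits are filled from the other 9 symbols without repetition: 9 × 8 = 72.
Total: 9 × 72 = 648.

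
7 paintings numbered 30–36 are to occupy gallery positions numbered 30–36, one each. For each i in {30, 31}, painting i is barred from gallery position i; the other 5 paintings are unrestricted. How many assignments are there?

3720

Let Aᵢ (for i ∈ {30, 31}) be the placements that put painting i in its forbidden gallery position. Any j of these fix j positions, leaving (7−j)! ways to fill the rest, and there are C(2,j) ways to pick which j.
By inclusion–exclusion, the number of valid placements is Σ_{j=0}^{2} (−1)^j C(2,j)·(7−j)!.
Computing: 5040 − 1440 + 120 = 3720.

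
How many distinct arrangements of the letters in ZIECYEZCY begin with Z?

5040

Fix Z in the first position and arrange the remaining 8 letters.
Those 8 letters have C appearing twice, E appearing twice, and Y appearing twice, giving (8)!/(2!·2!·2!) = 5040.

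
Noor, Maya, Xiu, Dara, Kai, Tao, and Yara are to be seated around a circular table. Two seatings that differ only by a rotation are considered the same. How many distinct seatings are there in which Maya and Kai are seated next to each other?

Glue Maya and Kai into a block (2 internal orders). Seating 6 units around a circle gives (5)! arrangements.
So 2 × (5)! = 2 × 120 = 240.

240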